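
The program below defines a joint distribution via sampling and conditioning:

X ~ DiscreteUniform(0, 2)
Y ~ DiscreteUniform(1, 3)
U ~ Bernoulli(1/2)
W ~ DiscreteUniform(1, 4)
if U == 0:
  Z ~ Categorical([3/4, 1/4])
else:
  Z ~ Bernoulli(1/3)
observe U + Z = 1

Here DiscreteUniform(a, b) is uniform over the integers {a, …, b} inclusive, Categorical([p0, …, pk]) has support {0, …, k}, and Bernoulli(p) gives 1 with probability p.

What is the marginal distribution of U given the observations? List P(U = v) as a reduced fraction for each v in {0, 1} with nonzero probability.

P(U=0) = 3/11, P(U=1) = 8/11

Enumerate traces; 72 have nonzero weight after conditioning:
  (X=0, Y=1, U=0, W=1, Z=1) weight 1/288
  (X=0, Y=1, U=0, W=2, Z=1) weight 1/288
  (X=0, Y=1, U=0, W=3, Z=1) weight 1/288
  (X=0, Y=1, U=0, W=4, Z=1) weight 1/288
  (X=0, Y=1, U=1, W=1, Z=0) weight 1/108
  (X=0, Y=1, U=1, W=2, Z=0) weight 1/108
  (X=0, Y=1, U=1, W=3, Z=0) weight 1/108
  (X=0, Y=1, U=1, W=4, Z=0) weight 1/108
  … 64 more
Group by U:
  weight(U=0) = 1/8
  weight(U=1) = 1/3
Total weight = 1/8 + 1/3 = 11/24
P(U=0 | obs) = 1/8 / 11/24 = 3/11
P(U=1 | obs) = 1/3 / 11/24 = 8/11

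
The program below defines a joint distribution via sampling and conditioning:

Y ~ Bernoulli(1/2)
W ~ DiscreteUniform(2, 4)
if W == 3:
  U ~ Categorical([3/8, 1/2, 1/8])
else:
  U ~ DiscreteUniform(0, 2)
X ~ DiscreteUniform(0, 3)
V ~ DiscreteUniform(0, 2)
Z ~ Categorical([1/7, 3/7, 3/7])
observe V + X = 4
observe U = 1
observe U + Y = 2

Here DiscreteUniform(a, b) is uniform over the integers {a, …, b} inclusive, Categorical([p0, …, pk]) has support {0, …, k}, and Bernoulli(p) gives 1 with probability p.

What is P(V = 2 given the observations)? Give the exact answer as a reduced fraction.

P(V = 2 | obs) = 1/2

Enumerate traces; 18 have nonzero weight after conditioning:
  (Y=1, W=2, U=1, X=2, V=2, Z=0) weight 1/1512
  (Y=1, W=2, U=1, X=2, V=2, Z=1) weight 1/504
  (Y=1, W=2, U=1, X=2, V=2, Z=2) weight 1/504
  (Y=1, W=2, U=1, X=3, V=1, Z=0) weight 1/1512
  (Y=1, W=2, U=1, X=3, V=1, Z=1) weight 1/504
  (Y=1, W=2, U=1, X=3, V=1, Z=2) weight 1/504
  (Y=1, W=3, U=1, X=2, V=2, Z=0) weight 1/1008
  (Y=1, W=3, U=1, X=2, V=2, Z=1) weight 1/336
  … 10 more
Group by V:
  weight(V=1) = 7/432
  weight(V=2) = 7/432
Total weight = 7/432 + 7/432 = 7/216
P(V=1 | obs) = 7/432 / 7/216 = 1/2
P(V=2 | obs) = 7/432 / 7/216 = 1/2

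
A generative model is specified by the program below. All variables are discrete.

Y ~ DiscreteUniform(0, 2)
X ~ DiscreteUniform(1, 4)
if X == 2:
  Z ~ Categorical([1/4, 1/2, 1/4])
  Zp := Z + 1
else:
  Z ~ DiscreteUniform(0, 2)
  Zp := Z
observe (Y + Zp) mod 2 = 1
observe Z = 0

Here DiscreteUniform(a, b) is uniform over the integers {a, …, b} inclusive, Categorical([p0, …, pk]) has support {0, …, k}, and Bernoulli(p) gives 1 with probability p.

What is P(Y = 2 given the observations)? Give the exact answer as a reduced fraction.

P(Y = 2 | obs) = 1/6

Enumerate traces; 5 have nonzero weight after conditioning:
  (Y=0, X=2, Z=0) weight 1/48
  (Y=1, X=1, Z=0) weight 1/36
  (Y=1, X=3, Z=0) weight 1/36
  (Y=1, X=4, Z=0) weight 1/36
  (Y=2, X=2, Z=0) weight 1/48
Group by Y:
  weight(Y=0) = 1/48
  weight(Y=1) = 1/12
  weight(Y=2) = 1/48
Total weight = 1/48 + 1/12 + 1/48 = 1/8
P(Y=0 | obs) = 1/48 / 1/8 = 1/6
P(Y=1 | obs) = 1/12 / 1/8 = 2/3
P(Y=2 | obs) = 1/48 / 1/8 = 1/6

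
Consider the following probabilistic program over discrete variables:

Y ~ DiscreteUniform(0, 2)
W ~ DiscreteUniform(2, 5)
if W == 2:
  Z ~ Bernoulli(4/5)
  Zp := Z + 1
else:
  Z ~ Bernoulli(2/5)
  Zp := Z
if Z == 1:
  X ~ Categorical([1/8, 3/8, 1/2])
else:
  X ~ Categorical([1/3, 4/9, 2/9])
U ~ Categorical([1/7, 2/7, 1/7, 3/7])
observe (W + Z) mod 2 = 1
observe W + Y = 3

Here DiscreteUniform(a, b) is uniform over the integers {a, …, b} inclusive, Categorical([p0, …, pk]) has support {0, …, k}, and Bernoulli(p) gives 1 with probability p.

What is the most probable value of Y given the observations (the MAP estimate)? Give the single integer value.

argmax_v P(Y = v | obs) = 1

Enumerate traces; 24 have nonzero weight after conditioning:
  (Y=0, W=3, Z=0, X=0, U=0) weight 1/420
  (Y=0, W=3, Z=0, X=0, U=1) weight 1/210
  (Y=0, W=3, Z=0, X=0, U=2) weight 1/420
  (Y=0, W=3, Z=0, X=0, U=3) weight 1/140
  (Y=0, W=3, Z=0, X=1, U=0) weight 1/315
  (Y=0, W=3, Z=0, X=1, U=1) weight 2/315
  (Y=0, W=3, Z=0, X=1, U=2) weight 1/315
  (Y=0, W=3, Z=0, X=1, U=3) weight 1/105
  (Y=1, W=2, Z=1, X=0, U=0) weight 1/840
  … 15 more
Group by Y:
  weight(Y=0) = 1/20
  weight(Y=1) = 1/15
Total weight = 1/20 + 1/15 = 7/60
P(Y=0 | obs) = 1/20 / 7/60 = 3/7
P(Y=1 | obs) = 1/15 / 7/60 = 4/7
argmax = 1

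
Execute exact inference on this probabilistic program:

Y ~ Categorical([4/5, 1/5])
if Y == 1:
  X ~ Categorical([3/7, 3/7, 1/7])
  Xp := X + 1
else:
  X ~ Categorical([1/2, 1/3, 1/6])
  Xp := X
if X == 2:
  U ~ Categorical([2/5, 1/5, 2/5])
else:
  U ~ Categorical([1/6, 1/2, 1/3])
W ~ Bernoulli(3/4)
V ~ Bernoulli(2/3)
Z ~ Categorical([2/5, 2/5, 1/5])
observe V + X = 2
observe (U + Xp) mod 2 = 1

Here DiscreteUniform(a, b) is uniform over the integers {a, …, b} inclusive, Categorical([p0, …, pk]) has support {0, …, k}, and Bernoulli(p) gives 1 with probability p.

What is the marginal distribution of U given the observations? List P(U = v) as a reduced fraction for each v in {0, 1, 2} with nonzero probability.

P(U=0) = 158/633, P(U=1) = 59/211, P(U=2) = 298/633

Enumerate traces; 36 have nonzero weight after conditioning:
  (Y=0, X=1, U=0, W=0, V=1, Z=0) weight 2/675
  (Y=0, X=1, U=0, W=0, V=1, Z=1) weight 2/675
  (Y=0, X=1, U=0, W=0, V=1, Z=2) weight 1/675
  (Y=0, X=1, U=0, W=1, V=1, Z=0) weight 2/225
  (Y=0, X=1, U=0, W=1, V=1, Z=1) weight 2/225
  (Y=0, X=1, U=0, W=1, V=1, Z=2) weight 1/225
  (Y=0, X=1, U=2, W=0, V=1, Z=0) weight 4/675
  (Y=0, X=1, U=2, W=0, V=1, Z=1) weight 4/675
  (Y=0, X=2, U=1, W=0, V=0, Z=0) weight 1/1125
  … 27 more
Group by U:
  weight(U=0) = 158/4725
  weight(U=1) = 59/1575
  weight(U=2) = 298/4725
Total weight = 158/4725 + 59/1575 + 298/4725 = 211/1575
P(U=0 | obs) = 158/4725 / 211/1575 = 158/633
P(U=1 | obs) = 59/1575 / 211/1575 = 59/211
P(U=2 | obs) = 298/4725 / 211/1575 = 298/633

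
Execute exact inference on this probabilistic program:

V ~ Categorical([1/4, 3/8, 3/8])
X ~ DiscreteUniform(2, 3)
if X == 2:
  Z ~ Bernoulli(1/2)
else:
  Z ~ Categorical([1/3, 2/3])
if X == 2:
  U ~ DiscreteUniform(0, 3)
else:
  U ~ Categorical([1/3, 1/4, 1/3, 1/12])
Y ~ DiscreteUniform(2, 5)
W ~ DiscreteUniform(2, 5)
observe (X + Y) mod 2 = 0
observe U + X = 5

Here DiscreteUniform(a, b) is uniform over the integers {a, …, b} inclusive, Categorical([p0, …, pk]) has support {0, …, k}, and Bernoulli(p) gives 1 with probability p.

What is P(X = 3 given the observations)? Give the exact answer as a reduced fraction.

Enumerate traces; 96 have nonzero weight after conditioning:
  (V=0, X=2, Z=0, U=3, Y=2, W=2) weight 1/1024
  (V=0, X=2, Z=0, U=3, Y=2, W=3) weight 1/1024
  (V=0, X=2, Z=0, U=3, Y=2, W=4) weight 1/1024
  (V=0, X=2, Z=0, U=3, Y=2, W=5) weight 1/1024
  (V=0, X=2, Z=0, U=3, Y=4, W=2) weight 1/1024
  (V=0, X=2, Z=0, U=3, Y=4, W=3) weight 1/1024
  (V=0, X=2, Z=0, U=3, Y=4, W=4) weight 1/1024
  (V=0, X=2, Z=0, U=3, Y=4, W=5) weight 1/1024
  (V=0, X=3, Z=0, U=2, Y=3, W=2) weight 1/1152
  … 87 more
Group by X:
  weight(X=2) = 1/16
  weight(X=3) = 1/12
Total weight = 1/16 + 1/12 = 7/48
P(X=2 | obs) = 1/16 / 7/48 = 3/7
P(X=3 | obs) = 1/12 / 7/48 = 4/7

P(X = 3 | obs) = 4/7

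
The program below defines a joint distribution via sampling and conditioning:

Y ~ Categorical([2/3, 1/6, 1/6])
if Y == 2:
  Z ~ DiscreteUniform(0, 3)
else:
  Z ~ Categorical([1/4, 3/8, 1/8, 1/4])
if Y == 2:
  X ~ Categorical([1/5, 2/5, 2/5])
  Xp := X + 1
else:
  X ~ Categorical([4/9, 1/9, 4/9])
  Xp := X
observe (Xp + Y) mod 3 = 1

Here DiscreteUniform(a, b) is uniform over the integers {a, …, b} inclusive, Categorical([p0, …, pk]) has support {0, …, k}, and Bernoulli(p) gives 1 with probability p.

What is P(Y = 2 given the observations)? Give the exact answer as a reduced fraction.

P(Y = 2 | obs) = 9/29

Enumerate traces; 12 have nonzero weight after conditioning:
  (Y=0, Z=0, X=1) weight 1/54
  (Y=0, Z=1, X=1) weight 1/36
  (Y=0, Z=2, X=1) weight 1/108
  (Y=0, Z=3, X=1) weight 1/54
  (Y=1, Z=0, X=0) weight 1/54
  (Y=1, Z=1, X=0) weight 1/36
  (Y=1, Z=2, X=0) weight 1/108
  (Y=1, Z=3, X=0) weight 1/54
  (Y=2, Z=0, X=1) weight 1/60
  … 3 more
Group by Y:
  weight(Y=0) = 2/27
  weight(Y=1) = 2/27
  weight(Y=2) = 1/15
Total weight = 2/27 + 2/27 + 1/15 = 29/135
P(Y=0 | obs) = 2/27 / 29/135 = 10/29
P(Y=1 | obs) = 2/27 / 29/135 = 10/29
P(Y=2 | obs) = 1/15 / 29/135 = 9/29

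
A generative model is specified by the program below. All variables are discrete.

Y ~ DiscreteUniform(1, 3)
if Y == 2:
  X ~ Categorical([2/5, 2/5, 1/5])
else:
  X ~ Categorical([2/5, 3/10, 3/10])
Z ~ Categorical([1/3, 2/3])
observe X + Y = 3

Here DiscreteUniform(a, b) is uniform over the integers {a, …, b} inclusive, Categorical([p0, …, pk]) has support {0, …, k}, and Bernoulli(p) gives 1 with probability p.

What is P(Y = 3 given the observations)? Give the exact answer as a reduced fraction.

Enumerate traces; 6 have nonzero weight after conditioning:
  (Y=1, X=2, Z=0) weight 1/30
  (Y=1, X=2, Z=1) weight 1/15
  (Y=2, X=1, Z=0) weight 2/45
  (Y=2, X=1, Z=1) weight 4/45
  (Y=3, X=0, Z=0) weight 2/45
  (Y=3, X=0, Z=1) weight 4/45
Group by Y:
  weight(Y=1) = 1/10
  weight(Y=2) = 2/15
  weight(Y=3) = 2/15
Total weight = 1/10 + 2/15 + 2/15 = 11/30
P(Y=1 | obs) = 1/10 / 11/30 = 3/11
P(Y=2 | obs) = 2/15 / 11/30 = 4/11
P(Y=3 | obs) = 2/15 / 11/30 = 4/11

P(Y = 3 | obs) = 4/11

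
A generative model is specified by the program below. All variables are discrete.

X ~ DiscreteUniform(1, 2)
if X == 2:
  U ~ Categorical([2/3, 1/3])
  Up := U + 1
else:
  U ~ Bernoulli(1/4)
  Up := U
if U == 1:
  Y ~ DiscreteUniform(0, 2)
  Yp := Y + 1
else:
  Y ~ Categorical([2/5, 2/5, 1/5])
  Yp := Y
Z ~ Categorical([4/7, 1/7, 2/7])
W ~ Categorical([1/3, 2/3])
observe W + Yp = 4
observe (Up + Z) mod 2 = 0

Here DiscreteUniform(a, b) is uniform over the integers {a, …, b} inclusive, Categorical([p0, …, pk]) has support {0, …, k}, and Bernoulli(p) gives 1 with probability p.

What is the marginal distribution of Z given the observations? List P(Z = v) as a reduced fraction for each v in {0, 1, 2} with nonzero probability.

P(Z=0) = 16/27, P(Z=1) = 1/9, P(Z=2) = 8/27

Enumerate traces; 3 have nonzero weight after conditioning:
  (X=1, U=1, Y=2, Z=1, W=1) weight 1/252
  (X=2, U=1, Y=2, Z=0, W=1) weight 4/189
  (X=2, U=1, Y=2, Z=2, W=1) weight 2/189
Group by Z:
  weight(Z=0) = 4/189
  weight(Z=1) = 1/252
  weight(Z=2) = 2/189
Total weight = 4/189 + 1/252 + 2/189 = 1/28
P(Z=0 | obs) = 4/189 / 1/28 = 16/27
P(Z=1 | obs) = 1/252 / 1/28 = 1/9
P(Z=2 | obs) = 2/189 / 1/28 = 8/27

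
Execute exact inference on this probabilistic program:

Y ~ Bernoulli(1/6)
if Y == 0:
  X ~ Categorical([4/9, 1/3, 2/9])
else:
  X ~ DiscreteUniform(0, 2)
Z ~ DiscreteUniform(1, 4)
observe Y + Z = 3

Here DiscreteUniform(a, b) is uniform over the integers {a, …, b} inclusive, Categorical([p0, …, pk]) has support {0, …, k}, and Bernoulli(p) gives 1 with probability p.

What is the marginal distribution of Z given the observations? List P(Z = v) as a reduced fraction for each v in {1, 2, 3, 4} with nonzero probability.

P(Z=2) = 1/6, P(Z=3) = 5/6

Enumerate traces; 6 have nonzero weight after conditioning:
  (Y=0, X=0, Z=3) weight 5/54
  (Y=0, X=1, Z=3) weight 5/72
  (Y=0, X=2, Z=3) weight 5/108
  (Y=1, X=0, Z=2) weight 1/72
  (Y=1, X=1, Z=2) weight 1/72
  (Y=1, X=2, Z=2) weight 1/72
Group by Z:
  weight(Z=2) = 1/24
  weight(Z=3) = 5/24
Total weight = 1/24 + 5/24 = 1/4
P(Z=2 | obs) = 1/24 / 1/4 = 1/6
P(Z=3 | obs) = 5/24 / 1/4 = 5/6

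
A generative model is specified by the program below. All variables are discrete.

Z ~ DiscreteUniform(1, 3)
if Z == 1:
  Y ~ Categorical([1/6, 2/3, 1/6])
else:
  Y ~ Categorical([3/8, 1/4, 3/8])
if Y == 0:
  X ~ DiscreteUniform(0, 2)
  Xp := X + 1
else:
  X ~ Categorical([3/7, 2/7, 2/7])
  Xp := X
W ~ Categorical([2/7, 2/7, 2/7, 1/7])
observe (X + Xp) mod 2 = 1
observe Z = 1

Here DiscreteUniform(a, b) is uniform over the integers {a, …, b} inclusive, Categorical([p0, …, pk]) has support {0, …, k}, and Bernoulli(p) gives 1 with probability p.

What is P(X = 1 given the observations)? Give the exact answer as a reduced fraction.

Enumerate traces; 12 have nonzero weight after conditioning:
  (Z=1, Y=0, X=0, W=0) weight 1/189
  (Z=1, Y=0, X=0, W=1) weight 1/189
  (Z=1, Y=0, X=0, W=2) weight 1/189
  (Z=1, Y=0, X=0, W=3) weight 1/378
  (Z=1, Y=0, X=1, W=0) weight 1/189
  (Z=1, Y=0, X=1, W=1) weight 1/189
  (Z=1, Y=0, X=1, W=2) weight 1/189
  (Z=1, Y=0, X=1, W=3) weight 1/378
  (Z=1, Y=0, X=2, W=0) weight 1/189
  … 3 more
Group by X:
  weight(X=0) = 1/54
  weight(X=1) = 1/54
  weight(X=2) = 1/54
Total weight = 1/54 + 1/54 + 1/54 = 1/18
P(X=0 | obs) = 1/54 / 1/18 = 1/3
P(X=1 | obs) = 1/54 / 1/18 = 1/3
P(X=2 | obs) = 1/54 / 1/18 = 1/3

P(X = 1 | obs) = 1/3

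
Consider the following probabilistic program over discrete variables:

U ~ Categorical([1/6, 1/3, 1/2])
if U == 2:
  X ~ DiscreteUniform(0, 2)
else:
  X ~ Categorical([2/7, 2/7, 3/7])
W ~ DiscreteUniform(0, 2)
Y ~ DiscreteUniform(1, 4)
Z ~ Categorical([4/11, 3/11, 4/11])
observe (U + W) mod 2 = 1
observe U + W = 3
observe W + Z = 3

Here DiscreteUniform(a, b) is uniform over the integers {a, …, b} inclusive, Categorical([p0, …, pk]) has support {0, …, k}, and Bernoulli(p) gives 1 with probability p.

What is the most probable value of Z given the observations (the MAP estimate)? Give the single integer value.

argmax_v P(Z = v | obs) = 2

Enumerate traces; 24 have nonzero weight after conditioning:
  (U=1, X=0, W=2, Y=1, Z=1) weight 1/462
  (U=1, X=0, W=2, Y=2, Z=1) weight 1/462
  (U=1, X=0, W=2, Y=3, Z=1) weight 1/462
  (U=1, X=0, W=2, Y=4, Z=1) weight 1/462
  (U=1, X=1, W=2, Y=1, Z=1) weight 1/462
  (U=1, X=1, W=2, Y=2, Z=1) weight 1/462
  (U=1, X=1, W=2, Y=3, Z=1) weight 1/462
  (U=1, X=1, W=2, Y=4, Z=1) weight 1/462
  (U=2, X=0, W=1, Y=1, Z=2) weight 1/198
  … 15 more
Group by Z:
  weight(Z=1) = 1/33
  weight(Z=2) = 2/33
Total weight = 1/33 + 2/33 = 1/11
P(Z=1 | obs) = 1/33 / 1/11 = 1/3
P(Z=2 | obs) = 2/33 / 1/11 = 2/3
argmax = 2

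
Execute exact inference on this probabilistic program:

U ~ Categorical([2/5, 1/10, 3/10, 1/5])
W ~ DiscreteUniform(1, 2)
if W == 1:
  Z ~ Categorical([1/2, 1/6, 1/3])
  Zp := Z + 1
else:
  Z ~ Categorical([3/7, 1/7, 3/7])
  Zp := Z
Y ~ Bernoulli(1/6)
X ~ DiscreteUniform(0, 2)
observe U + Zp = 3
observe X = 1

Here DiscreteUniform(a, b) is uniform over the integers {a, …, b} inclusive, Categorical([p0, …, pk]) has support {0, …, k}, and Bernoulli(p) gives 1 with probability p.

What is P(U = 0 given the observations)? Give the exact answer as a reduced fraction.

Enumerate traces; 12 have nonzero weight after conditioning:
  (U=0, W=1, Z=2, Y=0, X=1) weight 1/54
  (U=0, W=1, Z=2, Y=1, X=1) weight 1/270
  (U=1, W=1, Z=1, Y=0, X=1) weight 1/432
  (U=1, W=1, Z=1, Y=1, X=1) weight 1/2160
  (U=1, W=2, Z=2, Y=0, X=1) weight 1/168
  (U=1, W=2, Z=2, Y=1, X=1) weight 1/840
  (U=2, W=1, Z=0, Y=0, X=1) weight 1/48
  (U=2, W=1, Z=0, Y=1, X=1) weight 1/240
  (U=3, W=2, Z=0, Y=0, X=1) weight 1/84
  … 3 more
Group by U:
  weight(U=0) = 1/45
  weight(U=1) = 5/504
  weight(U=2) = 9/280
  weight(U=3) = 1/70
Total weight = 1/45 + 5/504 + 9/280 + 1/70 = 11/140
P(U=0 | obs) = 1/45 / 11/140 = 28/99
P(U=1 | obs) = 5/504 / 11/140 = 25/198
P(U=2 | obs) = 9/280 / 11/140 = 9/22
P(U=3 | obs) = 1/70 / 11/140 = 2/11

P(U = 0 | obs) = 28/99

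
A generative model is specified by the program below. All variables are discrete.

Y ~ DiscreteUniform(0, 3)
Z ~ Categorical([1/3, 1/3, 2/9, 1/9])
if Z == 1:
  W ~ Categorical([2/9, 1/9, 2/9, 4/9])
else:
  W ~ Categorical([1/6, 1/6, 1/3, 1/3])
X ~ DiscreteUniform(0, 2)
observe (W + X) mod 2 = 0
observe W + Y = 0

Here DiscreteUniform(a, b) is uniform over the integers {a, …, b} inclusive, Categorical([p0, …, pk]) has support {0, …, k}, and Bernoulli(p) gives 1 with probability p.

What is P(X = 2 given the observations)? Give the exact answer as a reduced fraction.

P(X = 2 | obs) = 1/2

Enumerate traces; 8 have nonzero weight after conditioning:
  (Y=0, Z=0, W=0, X=0) weight 1/216
  (Y=0, Z=0, W=0, X=2) weight 1/216
  (Y=0, Z=1, W=0, X=0) weight 1/162
  (Y=0, Z=1, W=0, X=2) weight 1/162
  (Y=0, Z=2, W=0, X=0) weight 1/324
  (Y=0, Z=2, W=0, X=2) weight 1/324
  (Y=0, Z=3, W=0, X=0) weight 1/648
  (Y=0, Z=3, W=0, X=2) weight 1/648
Group by X:
  weight(X=0) = 5/324
  weight(X=2) = 5/324
Total weight = 5/324 + 5/324 = 5/162
P(X=0 | obs) = 5/324 / 5/162 = 1/2
P(X=2 | obs) = 5/324 / 5/162 = 1/2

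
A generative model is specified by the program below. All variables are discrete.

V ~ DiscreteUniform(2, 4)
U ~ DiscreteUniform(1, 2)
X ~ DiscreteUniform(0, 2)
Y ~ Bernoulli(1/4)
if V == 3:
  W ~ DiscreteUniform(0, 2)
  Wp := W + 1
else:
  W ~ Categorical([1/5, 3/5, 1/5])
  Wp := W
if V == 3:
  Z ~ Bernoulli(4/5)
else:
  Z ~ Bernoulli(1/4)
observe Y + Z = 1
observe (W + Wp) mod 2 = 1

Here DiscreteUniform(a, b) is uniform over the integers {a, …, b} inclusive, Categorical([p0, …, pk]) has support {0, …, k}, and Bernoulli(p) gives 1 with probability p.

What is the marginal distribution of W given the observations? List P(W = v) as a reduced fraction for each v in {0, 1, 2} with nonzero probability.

Enumerate traces; 36 have nonzero weight after conditioning:
  (V=3, U=1, X=0, Y=0, W=0, Z=1) weight 1/90
  (V=3, U=1, X=0, Y=0, W=1, Z=1) weight 1/90
  (V=3, U=1, X=0, Y=0, W=2, Z=1) weight 1/90
  (V=3, U=1, X=0, Y=1, W=0, Z=0) weight 1/1080
  (V=3, U=1, X=0, Y=1, W=1, Z=0) weight 1/1080
  (V=3, U=1, X=0, Y=1, W=2, Z=0) weight 1/1080
  (V=3, U=1, X=1, Y=0, W=0, Z=1) weight 1/90
  (V=3, U=1, X=1, Y=0, W=1, Z=1) weight 1/90
  … 28 more
Group by W:
  weight(W=0) = 13/180
  weight(W=1) = 13/180
  weight(W=2) = 13/180
Total weight = 13/180 + 13/180 + 13/180 = 13/60
P(W=0 | obs) = 13/180 / 13/60 = 1/3
P(W=1 | obs) = 13/180 / 13/60 = 1/3
P(W=2 | obs) = 13/180 / 13/60 = 1/3

P(W=0) = 1/3, P(W=1) = 1/3, P(W=2) = 1/3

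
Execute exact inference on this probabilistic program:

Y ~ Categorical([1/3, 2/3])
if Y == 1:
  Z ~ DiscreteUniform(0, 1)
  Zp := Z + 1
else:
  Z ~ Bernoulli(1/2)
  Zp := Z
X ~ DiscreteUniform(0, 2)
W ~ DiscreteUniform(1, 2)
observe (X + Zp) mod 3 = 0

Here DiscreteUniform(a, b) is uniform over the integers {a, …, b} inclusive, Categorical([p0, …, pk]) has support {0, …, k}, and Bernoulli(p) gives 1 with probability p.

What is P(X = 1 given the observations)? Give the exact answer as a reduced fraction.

P(X = 1 | obs) = 1/3

Enumerate traces; 8 have nonzero weight after conditioning:
  (Y=0, Z=0, X=0, W=1) weight 1/36
  (Y=0, Z=0, X=0, W=2) weight 1/36
  (Y=0, Z=1, X=2, W=1) weight 1/36
  (Y=0, Z=1, X=2, W=2) weight 1/36
  (Y=1, Z=0, X=2, W=1) weight 1/18
  (Y=1, Z=0, X=2, W=2) weight 1/18
  (Y=1, Z=1, X=1, W=1) weight 1/18
  (Y=1, Z=1, X=1, W=2) weight 1/18
Group by X:
  weight(X=0) = 1/18
  weight(X=1) = 1/9
  weight(X=2) = 1/6
Total weight = 1/18 + 1/9 + 1/6 = 1/3
P(X=0 | obs) = 1/18 / 1/3 = 1/6
P(X=1 | obs) = 1/9 / 1/3 = 1/3
P(X=2 | obs) = 1/6 / 1/3 = 1/2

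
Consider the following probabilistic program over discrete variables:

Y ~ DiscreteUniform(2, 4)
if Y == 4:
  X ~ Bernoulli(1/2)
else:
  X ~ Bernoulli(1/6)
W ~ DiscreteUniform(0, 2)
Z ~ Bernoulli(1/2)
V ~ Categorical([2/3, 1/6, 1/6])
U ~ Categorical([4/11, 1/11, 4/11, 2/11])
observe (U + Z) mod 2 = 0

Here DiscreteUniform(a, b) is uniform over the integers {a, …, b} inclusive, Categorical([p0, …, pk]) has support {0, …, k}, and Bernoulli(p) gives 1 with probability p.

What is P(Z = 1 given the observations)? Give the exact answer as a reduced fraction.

P(Z = 1 | obs) = 3/11

Enumerate traces; 216 have nonzero weight after conditioning:
  (Y=2, X=0, W=0, Z=0, V=0, U=0) weight 10/891
  (Y=2, X=0, W=0, Z=0, V=0, U=2) weight 10/891
  (Y=2, X=0, W=0, Z=0, V=1, U=0) weight 5/1782
  (Y=2, X=0, W=0, Z=0, V=1, U=2) weight 5/1782
  (Y=2, X=0, W=0, Z=0, V=2, U=0) weight 5/1782
  (Y=2, X=0, W=0, Z=0, V=2, U=2) weight 5/1782
  (Y=2, X=0, W=0, Z=1, V=0, U=1) weight 5/1782
  (Y=2, X=0, W=0, Z=1, V=0, U=3) weight 5/891
  … 208 more
Group by Z:
  weight(Z=0) = 4/11
  weight(Z=1) = 3/22
Total weight = 4/11 + 3/22 = 1/2
P(Z=0 | obs) = 4/11 / 1/2 = 8/11
P(Z=1 | obs) = 3/22 / 1/2 = 3/11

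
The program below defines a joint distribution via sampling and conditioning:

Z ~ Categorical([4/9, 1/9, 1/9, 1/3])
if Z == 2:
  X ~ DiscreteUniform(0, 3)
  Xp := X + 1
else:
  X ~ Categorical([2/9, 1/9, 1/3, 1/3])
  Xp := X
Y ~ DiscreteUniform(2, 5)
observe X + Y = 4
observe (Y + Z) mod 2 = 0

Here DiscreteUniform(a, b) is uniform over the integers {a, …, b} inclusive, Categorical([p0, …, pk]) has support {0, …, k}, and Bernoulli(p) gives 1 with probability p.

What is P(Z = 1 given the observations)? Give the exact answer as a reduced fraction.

P(Z = 1 | obs) = 2/57

Enumerate traces; 6 have nonzero weight after conditioning:
  (Z=0, X=0, Y=4) weight 2/81
  (Z=0, X=2, Y=2) weight 1/27
  (Z=1, X=1, Y=3) weight 1/324
  (Z=2, X=0, Y=4) weight 1/144
  (Z=2, X=2, Y=2) weight 1/144
  (Z=3, X=1, Y=3) weight 1/108
Group by Z:
  weight(Z=0) = 5/81
  weight(Z=1) = 1/324
  weight(Z=2) = 1/72
  weight(Z=3) = 1/108
Total weight = 5/81 + 1/324 + 1/72 + 1/108 = 19/216
P(Z=0 | obs) = 5/81 / 19/216 = 40/57
P(Z=1 | obs) = 1/324 / 19/216 = 2/57
P(Z=2 | obs) = 1/72 / 19/216 = 3/19
P(Z=3 | obs) = 1/108 / 19/216 = 2/19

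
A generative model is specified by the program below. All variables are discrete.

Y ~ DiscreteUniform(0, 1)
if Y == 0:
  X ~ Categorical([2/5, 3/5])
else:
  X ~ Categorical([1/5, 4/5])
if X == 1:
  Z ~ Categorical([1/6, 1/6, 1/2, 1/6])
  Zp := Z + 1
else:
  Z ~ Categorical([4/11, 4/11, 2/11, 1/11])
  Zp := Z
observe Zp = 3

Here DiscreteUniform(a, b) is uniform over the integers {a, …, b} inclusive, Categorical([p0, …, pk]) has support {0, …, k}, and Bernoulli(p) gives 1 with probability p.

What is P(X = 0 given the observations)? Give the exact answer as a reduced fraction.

Enumerate traces; 4 have nonzero weight after conditioning:
  (Y=0, X=0, Z=3) weight 1/55
  (Y=0, X=1, Z=2) weight 3/20
  (Y=1, X=0, Z=3) weight 1/110
  (Y=1, X=1, Z=2) weight 1/5
Group by X:
  weight(X=0) = 3/110
  weight(X=1) = 7/20
Total weight = 3/110 + 7/20 = 83/220
P(X=0 | obs) = 3/110 / 83/220 = 6/83
P(X=1 | obs) = 7/20 / 83/220 = 77/83

P(X = 0 | obs) = 6/83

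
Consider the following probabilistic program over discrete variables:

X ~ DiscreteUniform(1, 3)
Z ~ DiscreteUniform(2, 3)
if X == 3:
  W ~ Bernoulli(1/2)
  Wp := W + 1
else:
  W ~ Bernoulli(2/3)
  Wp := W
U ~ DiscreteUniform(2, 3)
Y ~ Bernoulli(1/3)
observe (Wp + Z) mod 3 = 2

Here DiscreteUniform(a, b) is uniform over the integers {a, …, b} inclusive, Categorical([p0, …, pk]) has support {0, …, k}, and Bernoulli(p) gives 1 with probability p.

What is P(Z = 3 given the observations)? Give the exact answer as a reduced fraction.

P(Z = 3 | obs) = 3/7

Enumerate traces; 12 have nonzero weight after conditioning:
  (X=1, Z=2, W=0, U=2, Y=0) weight 1/54
  (X=1, Z=2, W=0, U=2, Y=1) weight 1/108
  (X=1, Z=2, W=0, U=3, Y=0) weight 1/54
  (X=1, Z=2, W=0, U=3, Y=1) weight 1/108
  (X=2, Z=2, W=0, U=2, Y=0) weight 1/54
  (X=2, Z=2, W=0, U=2, Y=1) weight 1/108
  (X=2, Z=2, W=0, U=3, Y=0) weight 1/54
  (X=2, Z=2, W=0, U=3, Y=1) weight 1/108
  (X=3, Z=3, W=1, U=2, Y=0) weight 1/36
  … 3 more
Group by Z:
  weight(Z=2) = 1/9
  weight(Z=3) = 1/12
Total weight = 1/9 + 1/12 = 7/36
P(Z=2 | obs) = 1/9 / 7/36 = 4/7
P(Z=3 | obs) = 1/12 / 7/36 = 3/7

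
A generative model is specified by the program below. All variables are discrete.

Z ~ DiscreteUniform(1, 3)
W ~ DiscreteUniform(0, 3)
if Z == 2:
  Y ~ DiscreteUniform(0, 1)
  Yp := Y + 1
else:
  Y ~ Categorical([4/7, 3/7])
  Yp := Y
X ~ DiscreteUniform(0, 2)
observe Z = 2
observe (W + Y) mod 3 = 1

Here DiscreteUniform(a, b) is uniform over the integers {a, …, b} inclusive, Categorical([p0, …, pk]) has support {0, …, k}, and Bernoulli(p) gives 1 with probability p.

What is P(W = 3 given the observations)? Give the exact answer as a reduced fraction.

Enumerate traces; 9 have nonzero weight after conditioning:
  (Z=2, W=0, Y=1, X=0) weight 1/72
  (Z=2, W=0, Y=1, X=1) weight 1/72
  (Z=2, W=0, Y=1, X=2) weight 1/72
  (Z=2, W=1, Y=0, X=0) weight 1/72
  (Z=2, W=1, Y=0, X=1) weight 1/72
  (Z=2, W=1, Y=0, X=2) weight 1/72
  (Z=2, W=3, Y=1, X=0) weight 1/72
  (Z=2, W=3, Y=1, X=1) weight 1/72
  … 1 more
Group by W:
  weight(W=0) = 1/24
  weight(W=1) = 1/24
  weight(W=3) = 1/24
Total weight = 1/24 + 1/24 + 1/24 = 1/8
P(W=0 | obs) = 1/24 / 1/8 = 1/3
P(W=1 | obs) = 1/24 / 1/8 = 1/3
P(W=3 | obs) = 1/24 / 1/8 = 1/3

P(W = 3 | obs) = 1/3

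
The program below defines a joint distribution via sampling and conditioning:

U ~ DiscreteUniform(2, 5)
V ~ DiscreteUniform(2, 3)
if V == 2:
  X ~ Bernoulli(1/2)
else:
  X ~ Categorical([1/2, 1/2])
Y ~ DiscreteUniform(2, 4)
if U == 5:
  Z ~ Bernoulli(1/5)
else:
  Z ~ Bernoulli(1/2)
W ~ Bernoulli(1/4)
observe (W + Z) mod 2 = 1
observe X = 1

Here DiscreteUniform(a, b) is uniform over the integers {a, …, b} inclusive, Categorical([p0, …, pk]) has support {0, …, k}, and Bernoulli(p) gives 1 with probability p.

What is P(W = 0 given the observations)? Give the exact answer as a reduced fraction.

P(W = 0 | obs) = 51/74

Enumerate traces; 48 have nonzero weight after conditioning:
  (U=2, V=2, X=1, Y=2, Z=0, W=1) weight 1/384
  (U=2, V=2, X=1, Y=2, Z=1, W=0) weight 1/128
  (U=2, V=2, X=1, Y=3, Z=0, W=1) weight 1/384
  (U=2, V=2, X=1, Y=3, Z=1, W=0) weight 1/128
  (U=2, V=2, X=1, Y=4, Z=0, W=1) weight 1/384
  (U=2, V=2, X=1, Y=4, Z=1, W=0) weight 1/128
  (U=2, V=3, X=1, Y=2, Z=0, W=1) weight 1/384
  (U=2, V=3, X=1, Y=2, Z=1, W=0) weight 1/128
  … 40 more
Group by W:
  weight(W=0) = 51/320
  weight(W=1) = 23/320
Total weight = 51/320 + 23/320 = 37/160
P(W=0 | obs) = 51/320 / 37/160 = 51/74
P(W=1 | obs) = 23/320 / 37/160 = 23/74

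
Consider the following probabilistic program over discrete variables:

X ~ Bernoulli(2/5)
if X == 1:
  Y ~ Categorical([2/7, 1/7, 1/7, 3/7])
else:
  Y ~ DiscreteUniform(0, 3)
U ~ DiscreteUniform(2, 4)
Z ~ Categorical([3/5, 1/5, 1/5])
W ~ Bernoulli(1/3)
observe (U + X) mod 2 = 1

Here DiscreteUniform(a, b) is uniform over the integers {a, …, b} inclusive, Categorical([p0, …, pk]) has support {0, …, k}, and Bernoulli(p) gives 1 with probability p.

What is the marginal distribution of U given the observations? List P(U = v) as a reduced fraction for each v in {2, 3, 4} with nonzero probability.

Enumerate traces; 72 have nonzero weight after conditioning:
  (X=0, Y=0, U=3, Z=0, W=0) weight 1/50
  (X=0, Y=0, U=3, Z=0, W=1) weight 1/100
  (X=0, Y=0, U=3, Z=1, W=0) weight 1/150
  (X=0, Y=0, U=3, Z=1, W=1) weight 1/300
  (X=0, Y=0, U=3, Z=2, W=0) weight 1/150
  (X=0, Y=0, U=3, Z=2, W=1) weight 1/300
  (X=0, Y=1, U=3, Z=0, W=0) weight 1/50
  (X=0, Y=1, U=3, Z=0, W=1) weight 1/100
  (X=1, Y=0, U=2, Z=0, W=0) weight 8/525
  (X=1, Y=0, U=4, Z=0, W=0) weight 8/525
  … 62 more
Group by U:
  weight(U=2) = 2/15
  weight(U=3) = 1/5
  weight(U=4) = 2/15
Total weight = 2/15 + 1/5 + 2/15 = 7/15
P(U=2 | obs) = 2/15 / 7/15 = 2/7
P(U=3 | obs) = 1/5 / 7/15 = 3/7
P(U=4 | obs) = 2/15 / 7/15 = 2/7

P(U=2) = 2/7, P(U=3) = 3/7, P(U=4) = 2/7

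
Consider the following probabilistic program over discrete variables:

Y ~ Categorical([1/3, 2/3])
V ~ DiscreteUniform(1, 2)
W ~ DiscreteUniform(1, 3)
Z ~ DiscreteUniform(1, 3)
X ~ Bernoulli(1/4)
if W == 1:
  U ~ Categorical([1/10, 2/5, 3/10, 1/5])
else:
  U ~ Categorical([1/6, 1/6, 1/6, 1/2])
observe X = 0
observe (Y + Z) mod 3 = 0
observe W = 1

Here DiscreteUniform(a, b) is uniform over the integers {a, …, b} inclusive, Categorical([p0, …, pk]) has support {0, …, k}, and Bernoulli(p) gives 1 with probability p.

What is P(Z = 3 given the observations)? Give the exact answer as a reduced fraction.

Enumerate traces; 16 have nonzero weight after conditioning:
  (Y=0, V=1, W=1, Z=3, X=0, U=0) weight 1/720
  (Y=0, V=1, W=1, Z=3, X=0, U=1) weight 1/180
  (Y=0, V=1, W=1, Z=3, X=0, U=2) weight 1/240
  (Y=0, V=1, W=1, Z=3, X=0, U=3) weight 1/360
  (Y=0, V=2, W=1, Z=3, X=0, U=0) weight 1/720
  (Y=0, V=2, W=1, Z=3, X=0, U=1) weight 1/180
  (Y=0, V=2, W=1, Z=3, X=0, U=2) weight 1/240
  (Y=0, V=2, W=1, Z=3, X=0, U=3) weight 1/360
  (Y=1, V=1, W=1, Z=2, X=0, U=0) weight 1/360
  … 7 more
Group by Z:
  weight(Z=2) = 1/18
  weight(Z=3) = 1/36
Total weight = 1/18 + 1/36 = 1/12
P(Z=2 | obs) = 1/18 / 1/12 = 2/3
P(Z=3 | obs) = 1/36 / 1/12 = 1/3

P(Z = 3 | obs) = 1/3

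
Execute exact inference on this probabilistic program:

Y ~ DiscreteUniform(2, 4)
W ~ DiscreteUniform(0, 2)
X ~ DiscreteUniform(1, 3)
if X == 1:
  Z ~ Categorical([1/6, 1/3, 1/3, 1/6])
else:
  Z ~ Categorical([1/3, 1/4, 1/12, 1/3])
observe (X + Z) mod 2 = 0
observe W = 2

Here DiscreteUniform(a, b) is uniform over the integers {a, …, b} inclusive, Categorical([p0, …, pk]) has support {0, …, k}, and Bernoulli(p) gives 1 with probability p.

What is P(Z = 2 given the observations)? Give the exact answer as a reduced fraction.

Enumerate traces; 18 have nonzero weight after conditioning:
  (Y=2, W=2, X=1, Z=1) weight 1/81
  (Y=2, W=2, X=1, Z=3) weight 1/162
  (Y=2, W=2, X=2, Z=0) weight 1/81
  (Y=2, W=2, X=2, Z=2) weight 1/324
  (Y=2, W=2, X=3, Z=1) weight 1/108
  (Y=2, W=2, X=3, Z=3) weight 1/81
  (Y=3, W=2, X=1, Z=1) weight 1/81
  (Y=3, W=2, X=1, Z=3) weight 1/162
  … 10 more
Group by Z:
  weight(Z=0) = 1/27
  weight(Z=1) = 7/108
  weight(Z=2) = 1/108
  weight(Z=3) = 1/18
Total weight = 1/27 + 7/108 + 1/108 + 1/18 = 1/6
P(Z=0 | obs) = 1/27 / 1/6 = 2/9
P(Z=1 | obs) = 7/108 / 1/6 = 7/18
P(Z=2 | obs) = 1/108 / 1/6 = 1/18
P(Z=3 | obs) = 1/18 / 1/6 = 1/3

P(Z = 2 | obs) = 1/18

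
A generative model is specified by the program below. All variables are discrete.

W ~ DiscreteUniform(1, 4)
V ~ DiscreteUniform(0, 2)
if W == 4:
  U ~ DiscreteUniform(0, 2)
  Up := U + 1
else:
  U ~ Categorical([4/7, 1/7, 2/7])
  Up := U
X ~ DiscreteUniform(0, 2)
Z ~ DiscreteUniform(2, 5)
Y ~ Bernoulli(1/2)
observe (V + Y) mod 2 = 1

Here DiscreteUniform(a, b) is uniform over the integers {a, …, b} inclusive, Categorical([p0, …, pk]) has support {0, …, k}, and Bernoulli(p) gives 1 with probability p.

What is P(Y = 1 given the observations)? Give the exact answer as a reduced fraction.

P(Y = 1 | obs) = 2/3

Enumerate traces; 432 have nonzero weight after conditioning:
  (W=1, V=0, U=0, X=0, Z=2, Y=1) weight 1/504
  (W=1, V=0, U=0, X=0, Z=3, Y=1) weight 1/504
  (W=1, V=0, U=0, X=0, Z=4, Y=1) weight 1/504
  (W=1, V=0, U=0, X=0, Z=5, Y=1) weight 1/504
  (W=1, V=0, U=0, X=1, Z=2, Y=1) weight 1/504
  (W=1, V=0, U=0, X=1, Z=3, Y=1) weight 1/504
  (W=1, V=0, U=0, X=1, Z=4, Y=1) weight 1/504
  (W=1, V=0, U=0, X=1, Z=5, Y=1) weight 1/504
  (W=1, V=1, U=0, X=0, Z=2, Y=0) weight 1/504
  … 423 more
Group by Y:
  weight(Y=0) = 1/6
  weight(Y=1) = 1/3
Total weight = 1/6 + 1/3 = 1/2
P(Y=0 | obs) = 1/6 / 1/2 = 1/3
P(Y=1 | obs) = 1/3 / 1/2 = 2/3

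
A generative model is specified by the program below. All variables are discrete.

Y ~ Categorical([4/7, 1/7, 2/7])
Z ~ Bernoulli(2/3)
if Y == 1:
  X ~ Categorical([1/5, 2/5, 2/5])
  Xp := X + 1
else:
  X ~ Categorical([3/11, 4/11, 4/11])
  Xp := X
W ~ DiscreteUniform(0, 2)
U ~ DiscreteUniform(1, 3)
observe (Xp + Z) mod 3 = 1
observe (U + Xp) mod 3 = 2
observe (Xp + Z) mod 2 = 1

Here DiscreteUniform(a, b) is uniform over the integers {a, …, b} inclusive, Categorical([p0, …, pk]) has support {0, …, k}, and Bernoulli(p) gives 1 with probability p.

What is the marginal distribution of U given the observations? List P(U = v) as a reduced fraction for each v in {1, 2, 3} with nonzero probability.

Enumerate traces; 15 have nonzero weight after conditioning:
  (Y=0, Z=0, X=1, W=0, U=1) weight 16/2079
  (Y=0, Z=0, X=1, W=1, U=1) weight 16/2079
  (Y=0, Z=0, X=1, W=2, U=1) weight 16/2079
  (Y=0, Z=1, X=0, W=0, U=2) weight 8/693
  (Y=0, Z=1, X=0, W=1, U=2) weight 8/693
  (Y=0, Z=1, X=0, W=2, U=2) weight 8/693
  (Y=1, Z=0, X=0, W=0, U=1) weight 1/945
  (Y=1, Z=0, X=0, W=1, U=1) weight 1/945
  … 7 more
Group by U:
  weight(U=1) = 131/3465
  weight(U=2) = 4/77
Total weight = 131/3465 + 4/77 = 311/3465
P(U=1 | obs) = 131/3465 / 311/3465 = 131/311
P(U=2 | obs) = 4/77 / 311/3465 = 180/311

P(U=1) = 131/311, P(U=2) = 180/311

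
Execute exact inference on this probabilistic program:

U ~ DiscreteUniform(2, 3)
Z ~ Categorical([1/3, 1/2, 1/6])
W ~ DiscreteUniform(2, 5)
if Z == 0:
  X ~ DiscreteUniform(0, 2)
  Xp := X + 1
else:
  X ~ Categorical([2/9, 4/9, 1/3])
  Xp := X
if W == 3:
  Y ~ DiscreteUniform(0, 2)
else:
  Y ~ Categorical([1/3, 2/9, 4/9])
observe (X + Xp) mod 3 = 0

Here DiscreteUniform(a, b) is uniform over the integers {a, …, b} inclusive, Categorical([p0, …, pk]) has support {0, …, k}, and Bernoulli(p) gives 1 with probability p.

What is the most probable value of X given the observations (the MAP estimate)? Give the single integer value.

argmax_v P(X = v | obs) = 0

Enumerate traces; 72 have nonzero weight after conditioning:
  (U=2, Z=0, W=2, X=1, Y=0) weight 1/216
  (U=2, Z=0, W=2, X=1, Y=1) weight 1/324
  (U=2, Z=0, W=2, X=1, Y=2) weight 1/162
  (U=2, Z=0, W=3, X=1, Y=0) weight 1/216
  (U=2, Z=0, W=3, X=1, Y=1) weight 1/216
  (U=2, Z=0, W=3, X=1, Y=2) weight 1/216
  (U=2, Z=0, W=4, X=1, Y=0) weight 1/216
  (U=2, Z=0, W=4, X=1, Y=1) weight 1/324
  (U=2, Z=1, W=2, X=0, Y=0) weight 1/216
  … 63 more
Group by X:
  weight(X=0) = 4/27
  weight(X=1) = 1/9
Total weight = 4/27 + 1/9 = 7/27
P(X=0 | obs) = 4/27 / 7/27 = 4/7
P(X=1 | obs) = 1/9 / 7/27 = 3/7
argmax = 0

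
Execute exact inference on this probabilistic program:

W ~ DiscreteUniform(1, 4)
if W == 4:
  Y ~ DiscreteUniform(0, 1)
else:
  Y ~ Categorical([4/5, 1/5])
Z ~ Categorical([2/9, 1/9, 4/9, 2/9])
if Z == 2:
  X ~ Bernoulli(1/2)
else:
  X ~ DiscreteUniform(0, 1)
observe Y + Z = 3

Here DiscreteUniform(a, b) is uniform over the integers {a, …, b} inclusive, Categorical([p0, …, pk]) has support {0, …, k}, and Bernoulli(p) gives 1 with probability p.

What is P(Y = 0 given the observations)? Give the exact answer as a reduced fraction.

P(Y = 0 | obs) = 29/51

Enumerate traces; 16 have nonzero weight after conditioning:
  (W=1, Y=0, Z=3, X=0) weight 1/45
  (W=1, Y=0, Z=3, X=1) weight 1/45
  (W=1, Y=1, Z=2, X=0) weight 1/90
  (W=1, Y=1, Z=2, X=1) weight 1/90
  (W=2, Y=0, Z=3, X=0) weight 1/45
  (W=2, Y=0, Z=3, X=1) weight 1/45
  (W=2, Y=1, Z=2, X=0) weight 1/90
  (W=2, Y=1, Z=2, X=1) weight 1/90
  … 8 more
Group by Y:
  weight(Y=0) = 29/180
  weight(Y=1) = 11/90
Total weight = 29/180 + 11/90 = 17/60
P(Y=0 | obs) = 29/180 / 17/60 = 29/51
P(Y=1 | obs) = 11/90 / 17/60 = 22/51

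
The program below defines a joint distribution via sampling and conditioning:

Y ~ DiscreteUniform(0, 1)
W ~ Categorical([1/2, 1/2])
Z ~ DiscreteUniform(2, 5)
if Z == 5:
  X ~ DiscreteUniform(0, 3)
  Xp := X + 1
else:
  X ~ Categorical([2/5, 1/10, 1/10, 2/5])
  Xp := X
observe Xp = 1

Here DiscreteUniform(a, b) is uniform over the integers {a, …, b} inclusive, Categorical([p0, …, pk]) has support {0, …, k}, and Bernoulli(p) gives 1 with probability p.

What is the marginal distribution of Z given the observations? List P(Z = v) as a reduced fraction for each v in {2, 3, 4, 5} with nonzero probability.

P(Z=2) = 2/11, P(Z=3) = 2/11, P(Z=4) = 2/11, P(Z=5) = 5/11

Enumerate traces; 16 have nonzero weight after conditioning:
  (Y=0, W=0, Z=2, X=1) weight 1/160
  (Y=0, W=0, Z=3, X=1) weight 1/160
  (Y=0, W=0, Z=4, X=1) weight 1/160
  (Y=0, W=0, Z=5, X=0) weight 1/64
  (Y=0, W=1, Z=2, X=1) weight 1/160
  (Y=0, W=1, Z=3, X=1) weight 1/160
  (Y=0, W=1, Z=4, X=1) weight 1/160
  (Y=0, W=1, Z=5, X=0) weight 1/64
  … 8 more
Group by Z:
  weight(Z=2) = 1/40
  weight(Z=3) = 1/40
  weight(Z=4) = 1/40
  weight(Z=5) = 1/16
Total weight = 1/40 + 1/40 + 1/40 + 1/16 = 11/80
P(Z=2 | obs) = 1/40 / 11/80 = 2/11
P(Z=3 | obs) = 1/40 / 11/80 = 2/11
P(Z=4 | obs) = 1/40 / 11/80 = 2/11
P(Z=5 | obs) = 1/16 / 11/80 = 5/11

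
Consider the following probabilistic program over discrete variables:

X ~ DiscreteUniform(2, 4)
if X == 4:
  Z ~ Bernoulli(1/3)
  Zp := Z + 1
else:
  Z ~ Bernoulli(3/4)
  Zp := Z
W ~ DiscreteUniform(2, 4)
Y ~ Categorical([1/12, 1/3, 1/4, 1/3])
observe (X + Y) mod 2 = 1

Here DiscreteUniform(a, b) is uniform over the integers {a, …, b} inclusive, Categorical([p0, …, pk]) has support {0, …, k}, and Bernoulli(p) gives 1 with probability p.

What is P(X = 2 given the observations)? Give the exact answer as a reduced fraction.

Enumerate traces; 36 have nonzero weight after conditioning:
  (X=2, Z=0, W=2, Y=1) weight 1/108
  (X=2, Z=0, W=2, Y=3) weight 1/108
  (X=2, Z=0, W=3, Y=1) weight 1/108
  (X=2, Z=0, W=3, Y=3) weight 1/108
  (X=2, Z=0, W=4, Y=1) weight 1/108
  (X=2, Z=0, W=4, Y=3) weight 1/108
  (X=2, Z=1, W=2, Y=1) weight 1/36
  (X=2, Z=1, W=2, Y=3) weight 1/36
  (X=3, Z=0, W=2, Y=0) weight 1/432
  (X=4, Z=0, W=2, Y=1) weight 2/81
  … 26 more
Group by X:
  weight(X=2) = 2/9
  weight(X=3) = 1/9
  weight(X=4) = 2/9
Total weight = 2/9 + 1/9 + 2/9 = 5/9
P(X=2 | obs) = 2/9 / 5/9 = 2/5
P(X=3 | obs) = 1/9 / 5/9 = 1/5
P(X=4 | obs) = 2/9 / 5/9 = 2/5

P(X = 2 | obs) = 2/5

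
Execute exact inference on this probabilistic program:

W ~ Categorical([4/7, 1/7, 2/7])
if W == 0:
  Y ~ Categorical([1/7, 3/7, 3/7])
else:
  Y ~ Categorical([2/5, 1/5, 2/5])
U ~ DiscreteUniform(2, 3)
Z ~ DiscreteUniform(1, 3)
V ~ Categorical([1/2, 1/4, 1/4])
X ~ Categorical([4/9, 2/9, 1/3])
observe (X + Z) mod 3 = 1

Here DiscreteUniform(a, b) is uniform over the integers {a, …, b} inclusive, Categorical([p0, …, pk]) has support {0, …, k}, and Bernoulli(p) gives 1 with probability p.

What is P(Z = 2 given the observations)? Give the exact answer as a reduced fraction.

P(Z = 2 | obs) = 1/3

Enumerate traces; 162 have nonzero weight after conditioning:
  (W=0, Y=0, U=2, Z=1, V=0, X=0) weight 4/1323
  (W=0, Y=0, U=2, Z=1, V=1, X=0) weight 2/1323
  (W=0, Y=0, U=2, Z=1, V=2, X=0) weight 2/1323
  (W=0, Y=0, U=2, Z=2, V=0, X=2) weight 1/441
  (W=0, Y=0, U=2, Z=2, V=1, X=2) weight 1/882
  (W=0, Y=0, U=2, Z=2, V=2, X=2) weight 1/882
  (W=0, Y=0, U=2, Z=3, V=0, X=1) weight 2/1323
  (W=0, Y=0, U=2, Z=3, V=1, X=1) weight 1/1323
  … 154 more
Group by Z:
  weight(Z=1) = 4/27
  weight(Z=2) = 1/9
  weight(Z=3) = 2/27
Total weight = 4/27 + 1/9 + 2/27 = 1/3
P(Z=1 | obs) = 4/27 / 1/3 = 4/9
P(Z=2 | obs) = 1/9 / 1/3 = 1/3
P(Z=3 | obs) = 2/27 / 1/3 = 2/9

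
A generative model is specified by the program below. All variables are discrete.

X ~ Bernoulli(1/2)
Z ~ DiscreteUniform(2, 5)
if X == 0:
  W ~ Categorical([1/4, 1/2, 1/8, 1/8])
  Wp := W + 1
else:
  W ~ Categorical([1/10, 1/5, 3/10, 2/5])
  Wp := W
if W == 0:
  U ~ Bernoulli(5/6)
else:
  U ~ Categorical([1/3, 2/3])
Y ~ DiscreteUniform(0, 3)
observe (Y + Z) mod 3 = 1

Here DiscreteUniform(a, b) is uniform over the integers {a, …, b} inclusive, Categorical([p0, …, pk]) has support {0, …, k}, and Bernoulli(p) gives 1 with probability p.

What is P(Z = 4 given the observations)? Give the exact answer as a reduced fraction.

Enumerate traces; 80 have nonzero weight after conditioning:
  (X=0, Z=2, W=0, U=0, Y=2) weight 1/768
  (X=0, Z=2, W=0, U=1, Y=2) weight 5/768
  (X=0, Z=2, W=1, U=0, Y=2) weight 1/192
  (X=0, Z=2, W=1, U=1, Y=2) weight 1/96
  (X=0, Z=2, W=2, U=0, Y=2) weight 1/768
  (X=0, Z=2, W=2, U=1, Y=2) weight 1/384
  (X=0, Z=2, W=3, U=0, Y=2) weight 1/768
  (X=0, Z=2, W=3, U=1, Y=2) weight 1/384
  (X=0, Z=3, W=0, U=0, Y=1) weight 1/768
  (X=0, Z=4, W=0, U=0, Y=0) weight 1/768
  … 70 more
Group by Z:
  weight(Z=2) = 1/16
  weight(Z=3) = 1/16
  weight(Z=4) = 1/8
  weight(Z=5) = 1/16
Total weight = 1/16 + 1/16 + 1/8 + 1/16 = 5/16
P(Z=2 | obs) = 1/16 / 5/16 = 1/5
P(Z=3 | obs) = 1/16 / 5/16 = 1/5
P(Z=4 | obs) = 1/8 / 5/16 = 2/5
P(Z=5 | obs) = 1/16 / 5/16 = 1/5

P(Z = 4 | obs) = 2/5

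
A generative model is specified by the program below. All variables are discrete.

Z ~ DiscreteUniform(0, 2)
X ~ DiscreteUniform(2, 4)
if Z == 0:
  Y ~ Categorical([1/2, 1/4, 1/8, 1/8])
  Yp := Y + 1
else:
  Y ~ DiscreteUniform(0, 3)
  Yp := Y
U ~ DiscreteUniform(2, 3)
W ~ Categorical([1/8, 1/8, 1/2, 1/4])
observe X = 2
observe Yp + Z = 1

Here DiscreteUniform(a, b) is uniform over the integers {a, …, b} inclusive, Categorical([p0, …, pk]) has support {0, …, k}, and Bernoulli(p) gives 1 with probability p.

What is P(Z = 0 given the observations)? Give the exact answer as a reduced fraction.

P(Z = 0 | obs) = 2/3

Enumerate traces; 16 have nonzero weight after conditioning:
  (Z=0, X=2, Y=0, U=2, W=0) weight 1/288
  (Z=0, X=2, Y=0, U=2, W=1) weight 1/288
  (Z=0, X=2, Y=0, U=2, W=2) weight 1/72
  (Z=0, X=2, Y=0, U=2, W=3) weight 1/144
  (Z=0, X=2, Y=0, U=3, W=0) weight 1/288
  (Z=0, X=2, Y=0, U=3, W=1) weight 1/288
  (Z=0, X=2, Y=0, U=3, W=2) weight 1/72
  (Z=0, X=2, Y=0, U=3, W=3) weight 1/144
  (Z=1, X=2, Y=0, U=2, W=0) weight 1/576
  … 7 more
Group by Z:
  weight(Z=0) = 1/18
  weight(Z=1) = 1/36
Total weight = 1/18 + 1/36 = 1/12
P(Z=0 | obs) = 1/18 / 1/12 = 2/3
P(Z=1 | obs) = 1/36 / 1/12 = 1/3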